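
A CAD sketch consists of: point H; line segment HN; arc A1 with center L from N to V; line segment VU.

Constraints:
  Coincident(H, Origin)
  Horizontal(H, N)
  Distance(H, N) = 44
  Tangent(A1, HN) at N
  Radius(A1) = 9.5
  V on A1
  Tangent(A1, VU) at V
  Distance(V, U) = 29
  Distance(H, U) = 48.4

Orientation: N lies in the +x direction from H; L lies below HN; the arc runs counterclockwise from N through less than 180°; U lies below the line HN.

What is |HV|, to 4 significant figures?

35.56

Checks: |LV| = 9.500 ✓; ∠(LV, VU) = 90.00° ✓; |VU| = 29.00 ✓; |HU| = 48.40 ✓.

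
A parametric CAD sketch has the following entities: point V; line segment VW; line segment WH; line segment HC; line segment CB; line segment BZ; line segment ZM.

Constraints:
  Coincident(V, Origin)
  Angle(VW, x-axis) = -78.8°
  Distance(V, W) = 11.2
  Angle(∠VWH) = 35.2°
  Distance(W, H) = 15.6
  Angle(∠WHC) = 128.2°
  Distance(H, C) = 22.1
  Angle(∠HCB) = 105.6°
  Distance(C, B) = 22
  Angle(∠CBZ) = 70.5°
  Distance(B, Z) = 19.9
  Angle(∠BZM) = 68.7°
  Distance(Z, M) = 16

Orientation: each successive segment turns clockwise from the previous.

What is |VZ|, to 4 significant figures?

12.89

V is at the origin; VW runs at -78.8° with length 11.2, so W = (2.175, -10.99). ∠VWH = 35.2° gives WH at 136.4° from the x-axis; with |WH| = 15.6, H = (-9.122, -0.2286). ∠WHC = 128.2° gives HC at 84.60° from the x-axis; with |HC| = 22.1, C = (-7.042, 21.77). ∠HCB = 105.6° gives CB at 10.20° from the x-axis; with |CB| = 22.0, B = (14.61, 25.67). ∠CBZ = 70.5° gives BZ at -99.30° from the x-axis; with |BZ| = 19.9, Z = (11.39, 6.031). Then |VZ| = |Z − V| = 12.89.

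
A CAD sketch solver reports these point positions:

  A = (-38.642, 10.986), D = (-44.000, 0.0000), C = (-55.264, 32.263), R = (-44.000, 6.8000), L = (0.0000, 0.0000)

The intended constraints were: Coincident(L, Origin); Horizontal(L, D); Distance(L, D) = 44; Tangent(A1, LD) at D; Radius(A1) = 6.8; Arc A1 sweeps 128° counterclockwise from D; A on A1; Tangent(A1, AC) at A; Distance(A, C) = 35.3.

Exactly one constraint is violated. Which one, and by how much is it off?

Distance(A, C) = 35.3 — off by 8.30.

L = (0.00, 0.00) ✓; L.y = 0.00, D.y = 0.00 ✓; |LD| = 44.00 ✓; ∠(RD, DL) = 90.00° ✓; |RD| = 6.800 ✓; bearing(R→A) − bearing(R→D) = 128.0° ✓; |RA| = 6.799 ✓; ∠(RA, AC) = 90.00° ✓; |AC| = 27.00 ✗.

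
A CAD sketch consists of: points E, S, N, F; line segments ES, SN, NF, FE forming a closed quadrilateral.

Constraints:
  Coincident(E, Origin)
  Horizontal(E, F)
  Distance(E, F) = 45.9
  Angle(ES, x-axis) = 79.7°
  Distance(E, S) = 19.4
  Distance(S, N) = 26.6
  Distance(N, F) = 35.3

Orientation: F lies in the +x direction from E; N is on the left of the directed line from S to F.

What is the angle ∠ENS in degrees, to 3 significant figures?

22.8°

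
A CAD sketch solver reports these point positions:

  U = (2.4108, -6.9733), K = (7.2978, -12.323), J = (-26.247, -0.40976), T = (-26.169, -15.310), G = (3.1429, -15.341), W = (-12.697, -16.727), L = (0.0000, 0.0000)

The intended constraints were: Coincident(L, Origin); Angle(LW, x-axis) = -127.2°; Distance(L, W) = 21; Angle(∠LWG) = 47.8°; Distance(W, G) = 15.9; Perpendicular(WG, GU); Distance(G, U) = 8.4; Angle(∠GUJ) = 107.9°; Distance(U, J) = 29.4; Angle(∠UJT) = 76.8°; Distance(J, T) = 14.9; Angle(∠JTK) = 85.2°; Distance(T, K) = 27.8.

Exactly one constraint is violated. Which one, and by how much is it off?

Distance(T, K) = 27.8 — off by 5.80.

L = (0.00, 0.00) ✓; LW at -127.2° ✓; |LW| = 21.00 ✓; ∠LWG = 47.80° ✓; |WG| = 15.90 ✓; ∠(WG, GU) = 90.00° ✓; |GU| = 8.400 ✓; ∠GUJ = 107.9° ✓; |UJ| = 29.40 ✓; ∠UJT = 76.80° ✓; |JT| = 14.90 ✓; ∠JTK = 85.20° ✓; |TK| = 33.60 ✗.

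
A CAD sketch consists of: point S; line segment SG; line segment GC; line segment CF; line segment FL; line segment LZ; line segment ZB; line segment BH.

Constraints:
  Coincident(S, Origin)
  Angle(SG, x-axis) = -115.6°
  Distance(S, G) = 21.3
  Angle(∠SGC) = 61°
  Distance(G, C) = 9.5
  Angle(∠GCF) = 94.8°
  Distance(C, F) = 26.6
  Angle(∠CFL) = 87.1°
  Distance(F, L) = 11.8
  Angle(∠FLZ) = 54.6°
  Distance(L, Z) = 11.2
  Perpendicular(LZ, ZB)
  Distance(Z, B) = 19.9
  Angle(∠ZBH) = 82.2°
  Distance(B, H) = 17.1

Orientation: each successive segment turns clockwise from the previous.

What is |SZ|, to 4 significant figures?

4.346

∠CFL = 87.1° gives FL at -52.70° from the x-axis; with |FL| = 11.8, L = (12.76, -3.683). ∠FLZ = 54.6° gives LZ at -178.1° from the x-axis; with |LZ| = 11.2, Z = (1.567, -4.054). Then |SZ| = |Z − S| = 4.346.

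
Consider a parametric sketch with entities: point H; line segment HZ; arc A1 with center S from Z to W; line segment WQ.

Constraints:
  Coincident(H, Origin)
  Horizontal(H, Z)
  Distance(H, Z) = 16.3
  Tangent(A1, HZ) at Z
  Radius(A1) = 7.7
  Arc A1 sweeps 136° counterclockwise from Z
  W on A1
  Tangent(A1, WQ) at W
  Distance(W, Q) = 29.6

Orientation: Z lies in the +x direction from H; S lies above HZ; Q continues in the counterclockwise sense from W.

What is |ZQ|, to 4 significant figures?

37.37

H is at the origin; H and Z share the same y with |HZ| = 16.3 and Z on the +x side, so Z = (16.30, 0.000). Since A1 is tangent to HZ there, SZ ⟂ HZ, so S = Z + (0, 7.7) = (16.30, 7.700). On A1, Z sits at bearing -90° from S; a 136° counterclockwise sweep puts W at bearing 46°, so W = S + 7.7·(cos 46°, sin 46°) = (21.65, 13.24). The tangent condition forces SW to be normal to WQ, so WQ runs along (−sin 46°, cos 46°); with |WQ| = 29.6, Q = (0.3564, 33.80). Then |ZQ| = |Q − Z| = 37.37.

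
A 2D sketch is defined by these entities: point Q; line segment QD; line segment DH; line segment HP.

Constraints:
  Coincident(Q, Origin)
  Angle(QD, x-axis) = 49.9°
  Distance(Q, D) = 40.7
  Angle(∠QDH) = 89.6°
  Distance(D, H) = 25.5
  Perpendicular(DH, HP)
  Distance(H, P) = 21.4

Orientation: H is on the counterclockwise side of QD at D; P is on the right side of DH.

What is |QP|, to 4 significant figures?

67.02

Q is at the origin; QD runs at 49.9° with length 40.7, so D = 40.7·(cos 49.9°, sin 49.9°) = (26.22, 31.13). ∠QDH = 89.6°, so DH runs at 49.9° + (180° − 89.6°) = 140.3° from the x-axis; with |DH| = 25.5, H = D + 25.5·(cos 140.3°, sin 140.3°) = (6.596, 47.42). The perpendicularity gives HP at right angles to DH; with |HP| = 21.4 on the right of DH, P = H + 21.4·(0.6388, 0.7694) = (20.27, 63.89). Then |QP| = |P − Q| = 67.02.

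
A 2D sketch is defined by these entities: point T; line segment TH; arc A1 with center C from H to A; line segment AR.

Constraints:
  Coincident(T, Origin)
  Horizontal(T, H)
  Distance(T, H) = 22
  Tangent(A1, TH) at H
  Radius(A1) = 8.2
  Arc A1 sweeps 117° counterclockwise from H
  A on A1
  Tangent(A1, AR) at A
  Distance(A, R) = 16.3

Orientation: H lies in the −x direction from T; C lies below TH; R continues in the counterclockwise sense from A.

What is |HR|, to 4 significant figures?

26.45

On A1, H sits at bearing 90° from C; a 117° counterclockwise sweep puts A at bearing 207°, so A = C + 8.2·(cos 207°, sin 207°) = (-29.31, -11.92). Since A1 is tangent to AR there, CA ⟂ AR, so AR runs along (−sin 207°, cos 207°); with |AR| = 16.3, R = (-21.91, -26.45). Then |HR| = |R − H| = 26.45.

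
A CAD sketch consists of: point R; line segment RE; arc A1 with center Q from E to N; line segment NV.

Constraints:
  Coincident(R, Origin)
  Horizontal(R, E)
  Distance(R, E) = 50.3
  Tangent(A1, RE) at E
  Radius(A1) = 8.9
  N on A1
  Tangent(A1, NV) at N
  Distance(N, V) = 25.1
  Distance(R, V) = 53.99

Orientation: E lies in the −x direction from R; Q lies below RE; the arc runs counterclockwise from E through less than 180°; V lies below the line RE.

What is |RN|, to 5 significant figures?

59.084

R is at the origin; R and E share the same y with |RE| = 50.3 and E on the −x side, so E = (-50.300, 0.0000). The tangent condition forces QE to be normal to RE, so Q = E + (0, -8.9) = (-50.300, -8.9000). Since QN ⟂ NV (tangency), |QV| = √(8.9² + 25.1²) = 26.631 regardless of where N sits on A1. So V lies on both circle(R, 53.99) and circle(Q, 26.631); the below-RE intersection is V = (-41.821, -34.145). N is the foot of the tangent from V: N = (-57.305, -14.390).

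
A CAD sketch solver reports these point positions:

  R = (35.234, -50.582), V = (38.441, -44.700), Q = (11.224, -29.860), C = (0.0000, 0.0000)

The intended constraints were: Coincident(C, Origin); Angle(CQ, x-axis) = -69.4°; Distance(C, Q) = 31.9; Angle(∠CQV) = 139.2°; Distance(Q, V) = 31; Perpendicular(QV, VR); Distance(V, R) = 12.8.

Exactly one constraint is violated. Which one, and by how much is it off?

Distance(V, R) = 12.8 — off by 6.10.

C = (0.00, 0.00) ✓; CQ at -69.40° ✓; |CQ| = 31.90 ✓; ∠CQV = 139.2° ✓; |QV| = 31.00 ✓; ∠(QV, VR) = 90.00° ✓; |VR| = 6.699 ✗.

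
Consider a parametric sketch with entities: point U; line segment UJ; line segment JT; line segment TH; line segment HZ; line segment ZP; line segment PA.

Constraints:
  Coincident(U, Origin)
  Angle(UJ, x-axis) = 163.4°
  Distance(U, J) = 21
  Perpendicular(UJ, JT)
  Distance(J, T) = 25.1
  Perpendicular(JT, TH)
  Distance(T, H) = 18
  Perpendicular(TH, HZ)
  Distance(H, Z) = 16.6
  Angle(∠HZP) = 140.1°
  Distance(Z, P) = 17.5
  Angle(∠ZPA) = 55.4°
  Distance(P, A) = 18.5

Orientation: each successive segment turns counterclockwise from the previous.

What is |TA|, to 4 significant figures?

12.33

U is at the origin; UJ runs at 163.4° with length 21.0, so J = (-20.12, 5.999). The perpendicularity gives JT at right angles to UJ, so JT runs at -106.6°; with |JT| = 25.1, T = (-27.30, -18.05). JT is perpendicular to TH, so TH runs at -16.60°; with |TH| = 18.0, H = (-10.05, -23.20). TH is perpendicular to HZ, so HZ runs at 73.40°; with |HZ| = 16.6, Z = (-5.303, -7.289). ∠HZP = 140.1° gives ZP at 113.3° from the x-axis; with |ZP| = 17.5, P = (-12.23, 8.784). ∠ZPA = 55.4° gives PA at -122.1° from the x-axis; with |PA| = 18.5, A = (-22.06, -6.888). Then |TA| = |A − T| = 12.33.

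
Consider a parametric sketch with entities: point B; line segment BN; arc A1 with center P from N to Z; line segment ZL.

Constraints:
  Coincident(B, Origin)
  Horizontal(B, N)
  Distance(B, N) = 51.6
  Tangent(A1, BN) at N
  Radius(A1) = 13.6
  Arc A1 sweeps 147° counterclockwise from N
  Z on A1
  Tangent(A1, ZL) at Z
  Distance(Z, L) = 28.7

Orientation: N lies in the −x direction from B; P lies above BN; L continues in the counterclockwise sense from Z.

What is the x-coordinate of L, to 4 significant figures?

-68.26

B is at the origin; BN is horizontal with |BN| = 51.6 and N on the −x side, so N = (-51.60, 0.000). The tangent condition forces PN to be normal to BN, so P = N + (0, 13.6) = (-51.60, 13.60). On A1, N sits at bearing -90° from P; a 147° counterclockwise sweep puts Z at bearing 57°, so Z = P + 13.6·(cos 57°, sin 57°) = (-44.19, 25.01). Tangency of A1 to ZL means the radius PZ is perpendicular to ZL, so ZL runs along (−sin 57°, cos 57°); with |ZL| = 28.7, L = (-68.26, 40.64). So L.x = -68.26.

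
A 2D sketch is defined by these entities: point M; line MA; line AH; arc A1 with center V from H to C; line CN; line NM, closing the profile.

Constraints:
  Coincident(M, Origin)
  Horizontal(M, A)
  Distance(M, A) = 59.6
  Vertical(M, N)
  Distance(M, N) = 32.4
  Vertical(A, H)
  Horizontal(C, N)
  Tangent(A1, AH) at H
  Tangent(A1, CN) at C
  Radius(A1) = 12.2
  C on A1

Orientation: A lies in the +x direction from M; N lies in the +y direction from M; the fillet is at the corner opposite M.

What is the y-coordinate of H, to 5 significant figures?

20.200

M is at the origin; MA is horizontal with |MA| = 59.6 and A on the +x side, so A = (59.600, 0.0000). M and N share the same x with |MN| = 32.4 and N on the +y side, so N = (0.0000, 32.400). The virtual corner opposite M is at (59.600, 32.400). Tangency of A1 to AH means the radius VH is perpendicular to AH and the tangent condition forces VC to be normal to CN, with radius 12.2, so the center V sits 12.2 in from both sides at V = (47.400, 20.200). That places the tangent points at H = (59.600, 20.200) on AH and C = (47.400, 32.400) on CN. So H.y = 20.200.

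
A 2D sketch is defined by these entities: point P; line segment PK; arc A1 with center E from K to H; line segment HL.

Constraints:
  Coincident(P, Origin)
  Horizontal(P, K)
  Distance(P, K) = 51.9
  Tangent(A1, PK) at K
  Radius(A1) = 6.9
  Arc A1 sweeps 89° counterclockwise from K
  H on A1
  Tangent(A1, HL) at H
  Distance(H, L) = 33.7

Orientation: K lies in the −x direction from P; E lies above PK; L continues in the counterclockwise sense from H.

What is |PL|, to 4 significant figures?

60.09

P is at the origin; PK is horizontal with |PK| = 51.9 and K on the −x side, so K = (-51.90, 0.000). A1 meets PK tangentially, so EK is at right angles to PK, so E = K + (0, 6.9) = (-51.90, 6.900). On A1, K sits at bearing -90° from E; an 89° counterclockwise sweep puts H at bearing -1°, so H = E + 6.9·(cos -1°, sin -1°) = (-45.00, 6.780). Since A1 is tangent to HL there, EH ⟂ HL, so HL runs along (−sin -1°, cos -1°); with |HL| = 33.7, L = (-44.41, 40.47). Then |PL| = |L − P| = 60.09.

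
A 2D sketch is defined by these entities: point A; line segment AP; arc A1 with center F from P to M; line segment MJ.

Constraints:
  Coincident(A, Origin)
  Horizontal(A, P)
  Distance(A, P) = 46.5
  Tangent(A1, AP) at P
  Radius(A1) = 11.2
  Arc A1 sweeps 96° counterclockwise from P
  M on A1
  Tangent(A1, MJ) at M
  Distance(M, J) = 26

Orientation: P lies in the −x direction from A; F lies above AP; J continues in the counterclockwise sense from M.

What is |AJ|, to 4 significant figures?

53.96

A is at the origin; AP is horizontal with |AP| = 46.5 and P on the −x side, so P = (-46.50, 0.000). Tangency of A1 to AP means the radius FP is perpendicular to AP, so F = P + (0, 11.2) = (-46.50, 11.20). On A1, P sits at bearing -90° from F; a 96° counterclockwise sweep puts M at bearing 6°, so M = F + 11.2·(cos 6°, sin 6°) = (-35.36, 12.37). A1 meets MJ tangentially, so FM is at right angles to MJ, so MJ runs along (−sin 6°, cos 6°); with |MJ| = 26.0, J = (-38.08, 38.23). Then |AJ| = |J − A| = 53.96.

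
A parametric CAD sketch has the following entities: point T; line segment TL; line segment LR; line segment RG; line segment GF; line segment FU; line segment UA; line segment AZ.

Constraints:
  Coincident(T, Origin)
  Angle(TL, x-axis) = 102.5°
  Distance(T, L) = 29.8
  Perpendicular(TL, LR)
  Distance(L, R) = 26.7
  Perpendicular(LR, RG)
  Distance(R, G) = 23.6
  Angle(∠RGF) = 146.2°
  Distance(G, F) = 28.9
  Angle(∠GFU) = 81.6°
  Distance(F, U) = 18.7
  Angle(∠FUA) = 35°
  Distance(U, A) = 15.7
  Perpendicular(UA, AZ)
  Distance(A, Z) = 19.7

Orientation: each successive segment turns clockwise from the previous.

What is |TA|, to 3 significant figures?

14.3

T is at the origin; TL runs at 102.5° with length 29.8, so L = (-6.45, 29.1). The perpendicularity gives LR at right angles to TL, so LR runs at 12.5°; with |LR| = 26.7, R = (19.6, 34.9). LR is perpendicular to RG, so RG runs at -77.5°; with |RG| = 23.6, G = (24.7, 11.8). ∠RGF = 146.2° gives GF at -111° from the x-axis; with |GF| = 28.9, F = (14.2, -15.1). ∠GFU = 81.6° gives FU at 150° from the x-axis; with |FU| = 18.7, U = (-2.02, -5.83). ∠FUA = 35.0° gives UA at 5.30° from the x-axis; with |UA| = 15.7, A = (13.6, -4.38). Then |TA| = |A − T| = 14.3.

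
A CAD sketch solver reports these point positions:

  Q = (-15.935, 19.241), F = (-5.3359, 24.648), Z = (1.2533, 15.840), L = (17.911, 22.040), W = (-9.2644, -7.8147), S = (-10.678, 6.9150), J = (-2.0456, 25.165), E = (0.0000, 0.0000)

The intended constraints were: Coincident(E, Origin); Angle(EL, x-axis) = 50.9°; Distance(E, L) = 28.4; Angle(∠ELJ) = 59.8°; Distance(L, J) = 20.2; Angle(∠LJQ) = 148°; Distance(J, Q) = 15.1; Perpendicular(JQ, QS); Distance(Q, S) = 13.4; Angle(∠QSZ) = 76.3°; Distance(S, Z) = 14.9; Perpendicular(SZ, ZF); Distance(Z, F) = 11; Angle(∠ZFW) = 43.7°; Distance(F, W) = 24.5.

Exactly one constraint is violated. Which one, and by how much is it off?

Distance(F, W) = 24.5 — off by 8.20.

E = (0.00, 0.00) ✓; EL at 50.90° ✓; |EL| = 28.40 ✓; ∠ELJ = 59.80° ✓; |LJ| = 20.20 ✓; ∠LJQ = 148.0° ✓; |JQ| = 15.10 ✓; ∠(JQ, QS) = 90.00° ✓; |QS| = 13.40 ✓; ∠QSZ = 76.30° ✓; |SZ| = 14.90 ✓; ∠(SZ, ZF) = 90.00° ✓; |ZF| = 11.00 ✓; ∠ZFW = 43.70° ✓; |FW| = 32.70 ✗.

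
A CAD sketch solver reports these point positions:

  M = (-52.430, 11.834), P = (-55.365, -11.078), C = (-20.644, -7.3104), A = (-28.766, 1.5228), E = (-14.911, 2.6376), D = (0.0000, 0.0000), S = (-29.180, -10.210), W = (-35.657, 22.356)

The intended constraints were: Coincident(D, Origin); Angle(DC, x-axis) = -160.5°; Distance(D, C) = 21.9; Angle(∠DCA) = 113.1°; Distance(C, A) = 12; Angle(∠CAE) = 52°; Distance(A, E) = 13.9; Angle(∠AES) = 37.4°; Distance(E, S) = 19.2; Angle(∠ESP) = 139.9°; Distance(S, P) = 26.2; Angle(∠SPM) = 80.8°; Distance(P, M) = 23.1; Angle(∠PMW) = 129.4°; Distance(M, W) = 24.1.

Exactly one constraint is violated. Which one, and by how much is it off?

Distance(M, W) = 24.1 — off by 4.30.

D = (0.00, 0.00) ✓; DC at -160.5° ✓; |DC| = 21.90 ✓; ∠DCA = 113.1° ✓; |CA| = 12.00 ✓; ∠CAE = 52.00° ✓; |AE| = 13.90 ✓; ∠AES = 37.40° ✓; |ES| = 19.20 ✓; ∠ESP = 139.9° ✓; |SP| = 26.20 ✓; ∠SPM = 80.80° ✓; |PM| = 23.10 ✓; ∠PMW = 129.4° ✓; |MW| = 19.80 ✗.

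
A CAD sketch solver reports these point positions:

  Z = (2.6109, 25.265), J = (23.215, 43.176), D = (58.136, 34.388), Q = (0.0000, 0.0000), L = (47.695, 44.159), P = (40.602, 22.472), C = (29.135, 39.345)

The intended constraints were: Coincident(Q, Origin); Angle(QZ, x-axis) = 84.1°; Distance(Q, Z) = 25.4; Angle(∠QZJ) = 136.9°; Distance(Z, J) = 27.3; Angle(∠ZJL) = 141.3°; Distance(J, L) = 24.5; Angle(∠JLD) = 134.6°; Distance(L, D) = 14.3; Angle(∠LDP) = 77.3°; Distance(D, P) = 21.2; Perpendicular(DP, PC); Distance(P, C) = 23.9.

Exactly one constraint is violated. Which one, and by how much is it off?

Distance(P, C) = 23.9 — off by 3.50.

Q = (0.00, 0.00) ✓; QZ at 84.10° ✓; |QZ| = 25.40 ✓; ∠QZJ = 136.9° ✓; |ZJ| = 27.30 ✓; ∠ZJL = 141.3° ✓; |JL| = 24.50 ✓; ∠JLD = 134.6° ✓; |LD| = 14.30 ✓; ∠LDP = 77.30° ✓; |DP| = 21.20 ✓; ∠(DP, PC) = 90.00° ✓; |PC| = 20.40 ✗.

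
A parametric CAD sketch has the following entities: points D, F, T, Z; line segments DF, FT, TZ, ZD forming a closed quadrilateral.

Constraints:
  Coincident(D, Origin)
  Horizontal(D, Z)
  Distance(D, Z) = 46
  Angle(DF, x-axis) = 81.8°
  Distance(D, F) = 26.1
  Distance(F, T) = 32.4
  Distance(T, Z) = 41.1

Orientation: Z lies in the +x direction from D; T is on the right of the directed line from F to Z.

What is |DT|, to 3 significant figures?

8.48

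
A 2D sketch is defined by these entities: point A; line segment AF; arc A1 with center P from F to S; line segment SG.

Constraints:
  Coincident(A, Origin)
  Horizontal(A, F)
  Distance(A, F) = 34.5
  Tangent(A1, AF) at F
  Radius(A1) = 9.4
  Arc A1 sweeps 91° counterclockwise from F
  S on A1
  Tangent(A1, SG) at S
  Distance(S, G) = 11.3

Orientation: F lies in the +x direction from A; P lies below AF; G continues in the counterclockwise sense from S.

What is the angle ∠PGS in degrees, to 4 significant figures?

39.76°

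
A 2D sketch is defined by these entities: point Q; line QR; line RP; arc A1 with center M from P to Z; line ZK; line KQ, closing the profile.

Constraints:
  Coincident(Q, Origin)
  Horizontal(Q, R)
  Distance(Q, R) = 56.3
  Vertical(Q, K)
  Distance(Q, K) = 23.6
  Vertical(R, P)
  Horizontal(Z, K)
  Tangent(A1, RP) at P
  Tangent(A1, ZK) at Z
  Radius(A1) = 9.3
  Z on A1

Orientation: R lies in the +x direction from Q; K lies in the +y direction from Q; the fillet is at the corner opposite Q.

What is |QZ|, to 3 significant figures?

52.6

Q is at the origin; QR is horizontal with |QR| = 56.3 and R on the +x side, so R = (56.3, 0.00). Q and K share the same x with |QK| = 23.6 and K on the +y side, so K = (0.00, 23.6). The virtual corner opposite Q is at (56.3, 23.6). Since A1 is tangent to RP there, MP ⟂ RP and since A1 is tangent to ZK there, MZ ⟂ ZK, with radius 9.3, so the center M sits 9.3 in from both sides at M = (47.0, 14.3). That places the tangent points at P = (56.3, 14.3) on RP and Z = (47.0, 23.6) on ZK. Then |QZ| = |Z − Q| = 52.6.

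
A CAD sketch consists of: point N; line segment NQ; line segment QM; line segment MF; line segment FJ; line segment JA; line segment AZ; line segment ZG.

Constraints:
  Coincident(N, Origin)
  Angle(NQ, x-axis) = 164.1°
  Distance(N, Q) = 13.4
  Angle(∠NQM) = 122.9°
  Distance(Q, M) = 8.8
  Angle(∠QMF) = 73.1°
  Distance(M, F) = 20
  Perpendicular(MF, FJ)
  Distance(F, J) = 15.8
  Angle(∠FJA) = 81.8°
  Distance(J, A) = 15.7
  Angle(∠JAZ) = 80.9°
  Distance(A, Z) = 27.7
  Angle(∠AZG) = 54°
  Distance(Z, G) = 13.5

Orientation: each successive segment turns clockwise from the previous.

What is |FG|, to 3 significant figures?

2.20

N is at the origin; NQ runs at 164.1° with length 13.4, so Q = (-12.9, 3.67). ∠NQM = 122.9° gives QM at 107° from the x-axis; with |QM| = 8.8, M = (-15.5, 12.1). ∠QMF = 73.1° gives MF at 0.100° from the x-axis; with |MF| = 20.0, F = (4.54, 12.1). The perpendicularity gives FJ at right angles to MF, so FJ runs at -89.9°; with |FJ| = 15.8, J = (4.57, -3.68). ∠FJA = 81.8° gives JA at 172° from the x-axis; with |JA| = 15.7, A = (-11.0, -1.47). ∠JAZ = 80.9° gives AZ at 72.8° from the x-axis; with |AZ| = 27.7, Z = (-2.78, 25.0). ∠AZG = 54.0° gives ZG at -53.2° from the x-axis; with |ZG| = 13.5, G = (5.30, 14.2). Then |FG| = |G − F| = 2.20.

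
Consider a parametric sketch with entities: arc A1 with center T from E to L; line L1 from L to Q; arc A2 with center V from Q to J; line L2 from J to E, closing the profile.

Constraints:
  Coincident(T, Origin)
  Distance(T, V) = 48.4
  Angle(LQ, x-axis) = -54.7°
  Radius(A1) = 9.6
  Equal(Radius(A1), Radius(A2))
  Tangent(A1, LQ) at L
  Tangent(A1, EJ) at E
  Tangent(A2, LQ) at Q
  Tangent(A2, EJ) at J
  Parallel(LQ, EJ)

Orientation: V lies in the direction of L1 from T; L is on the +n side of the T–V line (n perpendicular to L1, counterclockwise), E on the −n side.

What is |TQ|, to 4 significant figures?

49.34

Tangency of A1 to both parallel lines with radius 9.6 puts L and E at T ± 9.6·n: L = (7.835, 5.547), E = (-7.835, -5.547). Equal radii place Q and J the same way about V: Q = V + 9.6·n = (35.80, -33.95), J = V − 9.6·n = (20.13, -45.05). Then |TQ| = |Q − T| = 49.34.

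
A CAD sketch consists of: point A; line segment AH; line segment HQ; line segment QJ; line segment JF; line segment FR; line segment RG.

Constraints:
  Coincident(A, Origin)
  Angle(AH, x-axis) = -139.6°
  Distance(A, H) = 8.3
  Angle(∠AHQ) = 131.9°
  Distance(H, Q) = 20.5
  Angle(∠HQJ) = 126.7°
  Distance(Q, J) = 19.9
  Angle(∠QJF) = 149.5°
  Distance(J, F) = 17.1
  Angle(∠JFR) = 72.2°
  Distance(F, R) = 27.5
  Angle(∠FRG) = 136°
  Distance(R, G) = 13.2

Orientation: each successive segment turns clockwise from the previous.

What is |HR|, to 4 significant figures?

28.38

∠QJF = 149.5° gives JF at 88.50° from the x-axis; with |JF| = 17.1, F = (-35.84, 31.87). ∠JFR = 72.2° gives FR at -19.30° from the x-axis; with |FR| = 27.5, R = (-9.881, 22.78). Then |HR| = |R − H| = 28.38.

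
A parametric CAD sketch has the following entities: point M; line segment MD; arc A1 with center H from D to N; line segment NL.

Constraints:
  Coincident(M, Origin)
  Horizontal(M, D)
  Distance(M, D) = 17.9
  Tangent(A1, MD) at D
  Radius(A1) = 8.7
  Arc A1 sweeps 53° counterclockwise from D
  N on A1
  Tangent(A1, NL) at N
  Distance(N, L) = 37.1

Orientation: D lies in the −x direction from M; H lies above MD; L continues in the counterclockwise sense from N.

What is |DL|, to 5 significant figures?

44.184

M is at the origin; M and D share the same y with |MD| = 17.9 and D on the −x side, so D = (-17.900, 0.0000). The tangent condition forces HD to be normal to MD, so H = D + (0, 8.7) = (-17.900, 8.7000). On A1, D sits at bearing -90° from H; a 53° counterclockwise sweep puts N at bearing -37°, so N = H + 8.7·(cos -37°, sin -37°) = (-10.952, 3.4642). A1 meets NL tangentially, so HN is at right angles to NL, so NL runs along (−sin -37°, cos -37°); with |NL| = 37.1, L = (11.375, 33.094). Then |DL| = |L − D| = 44.184.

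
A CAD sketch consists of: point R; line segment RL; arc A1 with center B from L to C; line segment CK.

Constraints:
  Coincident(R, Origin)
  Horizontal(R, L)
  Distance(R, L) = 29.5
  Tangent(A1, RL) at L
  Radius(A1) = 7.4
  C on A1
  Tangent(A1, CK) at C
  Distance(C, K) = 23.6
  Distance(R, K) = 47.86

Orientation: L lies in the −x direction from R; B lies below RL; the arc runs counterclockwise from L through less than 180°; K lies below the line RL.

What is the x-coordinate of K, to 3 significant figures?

-36.3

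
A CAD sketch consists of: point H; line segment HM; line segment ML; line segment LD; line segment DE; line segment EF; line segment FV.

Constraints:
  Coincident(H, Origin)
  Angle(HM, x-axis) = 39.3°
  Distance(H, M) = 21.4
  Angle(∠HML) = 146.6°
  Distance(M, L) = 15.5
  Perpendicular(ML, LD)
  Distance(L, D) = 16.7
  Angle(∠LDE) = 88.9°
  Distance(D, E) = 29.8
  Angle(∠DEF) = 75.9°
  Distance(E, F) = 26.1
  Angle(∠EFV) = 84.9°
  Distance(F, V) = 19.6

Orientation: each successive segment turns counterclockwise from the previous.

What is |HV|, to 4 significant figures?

32.04

H is at the origin; HM runs at 39.3° with length 21.4, so M = (16.56, 13.55). ∠HML = 146.6° gives ML at 72.70° from the x-axis; with |ML| = 15.5, L = (21.17, 28.35). ML ⟂ LD, so LD runs at 162.7°; with |LD| = 16.7, D = (5.225, 33.32). ∠LDE = 88.9° gives DE at -106.2° from the x-axis; with |DE| = 29.8, E = (-3.089, 4.703). ∠DEF = 75.9° gives EF at -2.100° from the x-axis; with |EF| = 26.1, F = (22.99, 3.746). ∠EFV = 84.9° gives FV at 93.00° from the x-axis; with |FV| = 19.6, V = (21.97, 23.32). Then |HV| = |V − H| = 32.04.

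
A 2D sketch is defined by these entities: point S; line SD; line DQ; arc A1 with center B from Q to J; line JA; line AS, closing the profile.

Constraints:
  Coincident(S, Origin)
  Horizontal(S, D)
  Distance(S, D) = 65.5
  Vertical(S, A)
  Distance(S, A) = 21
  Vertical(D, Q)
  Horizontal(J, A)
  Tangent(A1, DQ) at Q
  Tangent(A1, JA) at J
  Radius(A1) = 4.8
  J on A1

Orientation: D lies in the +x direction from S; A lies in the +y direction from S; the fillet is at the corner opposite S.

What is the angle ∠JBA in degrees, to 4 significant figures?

85.48°

The virtual corner opposite S is at (65.50, 21.00). A1 meets DQ tangentially, so BQ is at right angles to DQ and A1 meets JA tangentially, so BJ is at right angles to JA, with radius 4.8, so the center B sits 4.8 in from both sides at B = (60.70, 16.20). That places the tangent points at Q = (65.50, 16.20) on DQ and J = (60.70, 21.00) on JA. Then cos ∠JBA = BJ·BA / (|BJ||BA|), giving 85.48°.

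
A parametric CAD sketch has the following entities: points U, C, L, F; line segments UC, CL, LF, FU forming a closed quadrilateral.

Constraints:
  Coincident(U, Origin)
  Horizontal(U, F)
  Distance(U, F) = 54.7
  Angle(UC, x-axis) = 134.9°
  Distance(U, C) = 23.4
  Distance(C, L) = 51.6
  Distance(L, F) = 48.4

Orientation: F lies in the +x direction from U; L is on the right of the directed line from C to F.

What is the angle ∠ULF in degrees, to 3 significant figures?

86.3°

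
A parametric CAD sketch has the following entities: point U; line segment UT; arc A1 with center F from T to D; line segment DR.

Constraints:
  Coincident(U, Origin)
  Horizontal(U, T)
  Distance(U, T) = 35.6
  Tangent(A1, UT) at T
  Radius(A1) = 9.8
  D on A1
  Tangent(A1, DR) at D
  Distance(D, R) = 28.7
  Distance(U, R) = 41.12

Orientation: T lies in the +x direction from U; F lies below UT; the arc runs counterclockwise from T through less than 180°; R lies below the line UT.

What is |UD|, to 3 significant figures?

27.1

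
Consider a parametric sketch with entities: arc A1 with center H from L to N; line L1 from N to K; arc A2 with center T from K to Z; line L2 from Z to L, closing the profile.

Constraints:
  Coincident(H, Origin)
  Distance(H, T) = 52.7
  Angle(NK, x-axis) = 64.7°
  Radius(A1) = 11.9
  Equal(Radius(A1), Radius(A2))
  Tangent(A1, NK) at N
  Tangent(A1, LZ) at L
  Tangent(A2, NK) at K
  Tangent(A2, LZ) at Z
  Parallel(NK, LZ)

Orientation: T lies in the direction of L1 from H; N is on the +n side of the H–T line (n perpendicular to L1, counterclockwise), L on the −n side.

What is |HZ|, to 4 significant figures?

54.03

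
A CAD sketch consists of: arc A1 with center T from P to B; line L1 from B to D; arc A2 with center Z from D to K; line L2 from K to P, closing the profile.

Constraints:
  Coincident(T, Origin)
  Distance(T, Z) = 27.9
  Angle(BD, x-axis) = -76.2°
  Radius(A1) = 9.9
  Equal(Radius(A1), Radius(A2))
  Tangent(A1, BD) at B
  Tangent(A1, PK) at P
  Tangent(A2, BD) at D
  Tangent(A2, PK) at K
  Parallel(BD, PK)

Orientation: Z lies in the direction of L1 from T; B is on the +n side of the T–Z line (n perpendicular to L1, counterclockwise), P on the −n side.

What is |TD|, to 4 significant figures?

29.60

The slot axis is L1's direction at -76.2°, so u = (cos -76.2°, sin -76.2°) = (0.2385, -0.9711) and n = (−sin -76.2°, cos -76.2°) = (0.9711, 0.2385). T is at the origin and Z lies 27.9 along u from T, so Z = 27.9·u = (6.655, -27.09). Tangency of A1 to both parallel lines with radius 9.9 puts B and P at T ± 9.9·n: B = (9.614, 2.361), P = (-9.614, -2.361). Equal radii place D and K the same way about Z: D = Z + 9.9·n = (16.27, -24.73), K = Z − 9.9·n = (-2.959, -29.46). Then |TD| = |D − T| = 29.60.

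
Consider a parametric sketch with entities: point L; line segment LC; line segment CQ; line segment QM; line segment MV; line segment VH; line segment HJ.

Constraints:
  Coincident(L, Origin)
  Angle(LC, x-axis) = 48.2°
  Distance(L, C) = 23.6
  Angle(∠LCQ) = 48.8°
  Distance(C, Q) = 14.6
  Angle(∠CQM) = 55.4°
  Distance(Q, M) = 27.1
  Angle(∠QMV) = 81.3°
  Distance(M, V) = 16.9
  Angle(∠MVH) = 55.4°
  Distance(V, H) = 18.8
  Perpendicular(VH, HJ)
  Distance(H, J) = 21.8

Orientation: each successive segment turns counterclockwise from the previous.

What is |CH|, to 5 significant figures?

8.5990

∠QMV = 81.3° gives MV at 42.700° from the x-axis; with |MV| = 16.9, V = (28.705, 6.7401). ∠MVH = 55.4° gives VH at 167.30° from the x-axis; with |VH| = 18.8, H = (10.365, 10.873). Then |CH| = |H − C| = 8.5990.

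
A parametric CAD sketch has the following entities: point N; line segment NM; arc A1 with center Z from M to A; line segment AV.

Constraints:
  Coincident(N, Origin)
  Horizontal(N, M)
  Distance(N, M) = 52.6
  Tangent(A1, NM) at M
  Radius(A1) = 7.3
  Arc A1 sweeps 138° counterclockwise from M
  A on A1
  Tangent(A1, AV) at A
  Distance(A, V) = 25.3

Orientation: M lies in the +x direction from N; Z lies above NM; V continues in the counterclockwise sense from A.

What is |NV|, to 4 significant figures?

48.74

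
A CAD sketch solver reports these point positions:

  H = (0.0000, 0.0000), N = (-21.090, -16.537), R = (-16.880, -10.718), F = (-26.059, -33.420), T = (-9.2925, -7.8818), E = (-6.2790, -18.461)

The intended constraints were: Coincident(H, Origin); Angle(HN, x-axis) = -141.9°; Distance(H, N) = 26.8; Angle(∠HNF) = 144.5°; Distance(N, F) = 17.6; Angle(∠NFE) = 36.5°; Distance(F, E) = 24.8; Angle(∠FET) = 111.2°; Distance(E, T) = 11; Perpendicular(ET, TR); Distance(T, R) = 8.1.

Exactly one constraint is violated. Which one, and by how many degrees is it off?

Perpendicular(ET, TR) — off by 4.60°.

H = (0.00, 0.00) ✓; HN at -141.9° ✓; |HN| = 26.80 ✓; ∠HNF = 144.5° ✓; |NF| = 17.60 ✓; ∠NFE = 36.50° ✓; |FE| = 24.80 ✓; ∠FET = 111.2° ✓; |ET| = 11.00 ✓; ∠(ET, TR) = 94.60° ✗; |TR| = 8.100 ✓.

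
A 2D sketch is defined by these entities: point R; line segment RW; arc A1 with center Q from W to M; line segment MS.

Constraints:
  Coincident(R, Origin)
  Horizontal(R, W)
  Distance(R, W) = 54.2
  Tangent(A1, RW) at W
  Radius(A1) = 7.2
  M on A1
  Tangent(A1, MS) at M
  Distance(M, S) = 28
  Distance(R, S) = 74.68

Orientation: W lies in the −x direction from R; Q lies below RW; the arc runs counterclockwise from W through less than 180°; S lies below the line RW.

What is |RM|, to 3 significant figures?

61.5

Checks: |QM| = 7.200 ✓; ∠(QM, MS) = 90.00° ✓; |MS| = 28.00 ✓; |RS| = 74.68 ✓.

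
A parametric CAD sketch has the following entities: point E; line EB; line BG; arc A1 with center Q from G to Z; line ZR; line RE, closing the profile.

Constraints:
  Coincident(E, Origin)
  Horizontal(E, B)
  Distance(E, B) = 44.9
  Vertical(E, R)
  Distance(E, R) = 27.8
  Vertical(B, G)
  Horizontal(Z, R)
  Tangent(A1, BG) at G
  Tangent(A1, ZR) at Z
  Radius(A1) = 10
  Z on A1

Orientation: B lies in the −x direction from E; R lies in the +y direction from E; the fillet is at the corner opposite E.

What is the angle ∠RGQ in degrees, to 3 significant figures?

12.6°

E is at the origin; EB is horizontal with |EB| = 44.9 and B on the −x side, so B = (-44.9, 0.00). E and R share the same x with |ER| = 27.8 and R on the +y side, so R = (0.00, 27.8). The virtual corner opposite E is at (-44.9, 27.8). A1 meets BG tangentially, so QG is at right angles to BG and A1 meets ZR tangentially, so QZ is at right angles to ZR, with radius 10.0, so the center Q sits 10.0 in from both sides at Q = (-34.9, 17.8). That places the tangent points at G = (-44.9, 17.8) on BG and Z = (-34.9, 27.8) on ZR. Then cos ∠RGQ = GR·GQ / (|GR||GQ|), giving 12.6°.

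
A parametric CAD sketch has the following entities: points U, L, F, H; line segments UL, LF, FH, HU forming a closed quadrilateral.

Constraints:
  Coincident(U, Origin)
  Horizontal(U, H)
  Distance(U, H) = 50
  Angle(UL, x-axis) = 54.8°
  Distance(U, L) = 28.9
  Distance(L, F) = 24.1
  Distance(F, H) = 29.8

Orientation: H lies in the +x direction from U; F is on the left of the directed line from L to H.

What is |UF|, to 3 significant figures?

49.2

Checks: |LF| = 24.10 ✓; |FH| = 29.80 ✓.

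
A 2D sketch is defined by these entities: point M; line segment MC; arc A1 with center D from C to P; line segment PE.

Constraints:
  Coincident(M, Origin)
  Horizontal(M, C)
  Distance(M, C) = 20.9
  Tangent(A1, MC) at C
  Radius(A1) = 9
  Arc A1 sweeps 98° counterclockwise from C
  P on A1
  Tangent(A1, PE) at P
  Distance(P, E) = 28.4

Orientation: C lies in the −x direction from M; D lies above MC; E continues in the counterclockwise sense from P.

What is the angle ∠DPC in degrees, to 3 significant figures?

41.0°

M is at the origin; M and C share the same y with |MC| = 20.9 and C on the −x side, so C = (-20.9, 0.00). The tangent condition forces DC to be normal to MC, so D = C + (0, 9) = (-20.9, 9.00). On A1, C sits at bearing -90° from D; a 98° counterclockwise sweep puts P at bearing 8°, so P = D + 9.0·(cos 8°, sin 8°) = (-12.0, 10.3). Then cos ∠DPC = PD·PC / (|PD||PC|), giving 41.0°.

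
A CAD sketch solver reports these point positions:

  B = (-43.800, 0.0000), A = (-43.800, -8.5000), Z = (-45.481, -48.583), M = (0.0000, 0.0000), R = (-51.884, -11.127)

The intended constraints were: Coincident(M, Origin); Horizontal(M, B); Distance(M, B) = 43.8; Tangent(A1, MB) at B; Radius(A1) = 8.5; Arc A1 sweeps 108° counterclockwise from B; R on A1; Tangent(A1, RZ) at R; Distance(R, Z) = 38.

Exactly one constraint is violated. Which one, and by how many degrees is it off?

Tangent(A1, RZ) at R — off by 8.30°.

M = (0.00, 0.00) ✓; M.y = 0.00, B.y = 0.00 ✓; |MB| = 43.80 ✓; ∠(AB, BM) = 90.00° ✓; |AB| = 8.500 ✓; bearing(A→R) − bearing(A→B) = 108.0° ✓; |AR| = 8.500 ✓; ∠(AR, RZ) = 98.30° ✗; |RZ| = 38.00 ✓.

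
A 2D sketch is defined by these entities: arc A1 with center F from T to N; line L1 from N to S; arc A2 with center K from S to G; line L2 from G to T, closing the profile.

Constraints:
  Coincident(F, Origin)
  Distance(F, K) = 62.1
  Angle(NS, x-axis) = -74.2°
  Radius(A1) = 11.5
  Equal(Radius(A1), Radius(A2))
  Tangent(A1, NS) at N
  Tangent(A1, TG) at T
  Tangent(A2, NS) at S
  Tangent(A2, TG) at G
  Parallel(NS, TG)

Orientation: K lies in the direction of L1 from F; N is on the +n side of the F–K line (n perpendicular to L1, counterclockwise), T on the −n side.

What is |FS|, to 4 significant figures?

63.16

The slot axis is L1's direction at -74.2°, so u = (cos -74.2°, sin -74.2°) = (0.2723, -0.9622) and n = (−sin -74.2°, cos -74.2°) = (0.9622, 0.2723). F is at the origin and K lies 62.1 along u from F, so K = 62.1·u = (16.91, -59.75). Tangency of A1 to both parallel lines with radius 11.5 puts N and T at F ± 11.5·n: N = (11.07, 3.131), T = (-11.07, -3.131). Equal radii place S and G the same way about K: S = K + 11.5·n = (27.97, -56.62), G = K − 11.5·n = (5.843, -62.88). Then |FS| = |S − F| = 63.16.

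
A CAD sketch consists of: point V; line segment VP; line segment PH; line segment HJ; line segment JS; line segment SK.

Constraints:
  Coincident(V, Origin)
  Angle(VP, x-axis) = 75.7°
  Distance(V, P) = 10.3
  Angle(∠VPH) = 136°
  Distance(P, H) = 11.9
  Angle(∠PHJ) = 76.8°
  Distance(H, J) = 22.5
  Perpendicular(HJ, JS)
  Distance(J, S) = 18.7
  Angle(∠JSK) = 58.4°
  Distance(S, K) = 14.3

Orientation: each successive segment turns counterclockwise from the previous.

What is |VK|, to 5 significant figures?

6.0508

V is at the origin; VP runs at 75.7° with length 10.3, so P = (2.5441, 9.9809). ∠VPH = 136.0° gives PH at 119.70° from the x-axis; with |PH| = 11.9, H = (-3.3519, 20.318). ∠PHJ = 76.8° gives HJ at -137.10° from the x-axis; with |HJ| = 22.5, J = (-19.834, 5.0014). The perpendicularity gives JS at right angles to HJ, so JS runs at -47.100°; with |JS| = 18.7, S = (-7.1046, -8.6972). ∠JSK = 58.4° gives SK at 74.500° from the x-axis; with |SK| = 14.3, K = (-3.2831, 5.0827). Then |VK| = |K − V| = 6.0508.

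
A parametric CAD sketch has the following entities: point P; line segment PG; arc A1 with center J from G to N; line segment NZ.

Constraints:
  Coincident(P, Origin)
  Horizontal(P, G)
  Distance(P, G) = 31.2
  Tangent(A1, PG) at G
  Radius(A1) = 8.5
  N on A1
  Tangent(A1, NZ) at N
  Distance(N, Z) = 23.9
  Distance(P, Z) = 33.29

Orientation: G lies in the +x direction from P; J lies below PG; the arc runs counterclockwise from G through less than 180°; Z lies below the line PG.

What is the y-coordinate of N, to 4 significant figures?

-6.100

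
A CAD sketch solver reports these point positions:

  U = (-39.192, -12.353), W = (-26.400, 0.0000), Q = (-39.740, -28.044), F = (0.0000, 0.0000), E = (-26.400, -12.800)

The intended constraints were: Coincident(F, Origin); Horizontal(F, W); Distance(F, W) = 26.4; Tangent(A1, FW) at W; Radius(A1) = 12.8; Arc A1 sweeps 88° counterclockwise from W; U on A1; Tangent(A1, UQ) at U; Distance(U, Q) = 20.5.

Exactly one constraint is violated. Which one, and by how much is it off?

Distance(U, Q) = 20.5 — off by 4.80.

F = (0.00, 0.00) ✓; F.y = 0.00, W.y = 0.00 ✓; |FW| = 26.40 ✓; ∠(EW, WF) = 90.00° ✓; |EW| = 12.80 ✓; bearing(E→U) − bearing(E→W) = 88.00° ✓; |EU| = 12.80 ✓; ∠(EU, UQ) = 90.00° ✓; |UQ| = 15.70 ✗.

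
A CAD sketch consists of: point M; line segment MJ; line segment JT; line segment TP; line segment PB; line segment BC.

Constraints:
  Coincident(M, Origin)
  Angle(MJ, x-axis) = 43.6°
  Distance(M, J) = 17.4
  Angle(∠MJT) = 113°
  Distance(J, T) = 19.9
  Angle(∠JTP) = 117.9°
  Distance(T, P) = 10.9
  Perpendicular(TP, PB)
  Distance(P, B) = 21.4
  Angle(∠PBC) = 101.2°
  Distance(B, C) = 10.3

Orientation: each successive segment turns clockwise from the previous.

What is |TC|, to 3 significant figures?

23.4

The perpendicularity gives PB at right angles to TP, so PB runs at -176°; with |PB| = 21.4, B = (10.4, -8.45). ∠PBC = 101.2° gives BC at 106° from the x-axis; with |BC| = 10.3, C = (7.60, 1.47). Then |TC| = |C − T| = 23.4.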